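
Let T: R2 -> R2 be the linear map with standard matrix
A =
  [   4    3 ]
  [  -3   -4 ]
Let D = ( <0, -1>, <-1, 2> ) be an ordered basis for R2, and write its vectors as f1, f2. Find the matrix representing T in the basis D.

With P the matrix whose columns are f1, f2, [T]_D = P^(-1) A P.
Column by column: T(f1) = A f1 = <-3, 4>; its D-coordinates <2, 3> give column 1.
Continuing for each basis vector yields [T]_D = [[2, 1], [3, -2]].

[[2, 1], [3, -2]]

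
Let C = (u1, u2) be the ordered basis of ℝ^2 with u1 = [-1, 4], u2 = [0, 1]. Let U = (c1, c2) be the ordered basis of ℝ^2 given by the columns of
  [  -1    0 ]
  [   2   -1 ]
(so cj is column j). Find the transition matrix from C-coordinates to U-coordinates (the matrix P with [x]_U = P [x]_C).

Take x = uj: its C-coordinates are the j-th standard unit vector, so P e_j — column j of P — equals [uj]_U.
u1 = c1 - 2c2, giving column 1 = [1, -2]; repeating for each j gives P = [[1, 0], [-2, -1]].

[[1, 0], [-2, -1]]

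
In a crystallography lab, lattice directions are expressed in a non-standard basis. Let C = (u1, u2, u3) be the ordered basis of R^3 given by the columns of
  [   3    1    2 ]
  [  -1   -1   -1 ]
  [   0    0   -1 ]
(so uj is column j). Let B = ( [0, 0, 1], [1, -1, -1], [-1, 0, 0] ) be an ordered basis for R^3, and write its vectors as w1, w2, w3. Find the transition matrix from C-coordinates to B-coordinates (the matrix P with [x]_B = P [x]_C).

[[1, 1, 0], [1, 1, 1], [-2, 0, -1]]

Take x = uj: its C-coordinates are the j-th standard unit vector, so P e_j — column j of P — equals [uj]_B.
u1 = w1 + w2 - 2w3, giving column 1 = [1, 1, -2]; repeating for each j gives P = [[1, 1, 0], [1, 1, 1], [-2, 0, -1]].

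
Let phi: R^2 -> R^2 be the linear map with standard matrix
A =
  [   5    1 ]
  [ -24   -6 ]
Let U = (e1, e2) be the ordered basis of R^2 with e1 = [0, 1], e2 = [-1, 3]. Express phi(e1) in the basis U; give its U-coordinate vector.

Column 1 of [phi]_U is the U-coordinate vector of phi(e1).
In standard coordinates phi(e1) = A e1 = [1, -6].
Converting to U: [1, -6] = -3e1 - e2, so the coordinate vector is [-3, -1].

[-3, -1]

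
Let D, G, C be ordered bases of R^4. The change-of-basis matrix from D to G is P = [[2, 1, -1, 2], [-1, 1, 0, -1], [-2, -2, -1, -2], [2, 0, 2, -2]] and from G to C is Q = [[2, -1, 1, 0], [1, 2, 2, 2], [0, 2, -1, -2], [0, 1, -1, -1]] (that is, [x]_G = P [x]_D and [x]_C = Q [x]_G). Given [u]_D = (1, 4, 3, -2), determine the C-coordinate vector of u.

Apply P to get G-coordinates (-1, 5, -9, 12), then Q to get C-coordinates.
The result is [u]_C = (-16, 15, -5, 2).

(-16, 15, -5, 2)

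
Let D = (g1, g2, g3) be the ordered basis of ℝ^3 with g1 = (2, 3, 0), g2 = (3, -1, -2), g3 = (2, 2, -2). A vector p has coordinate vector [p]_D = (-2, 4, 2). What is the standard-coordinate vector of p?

The coordinates say p = -2g1 + 4g2 + 2g3; adding the scaled basis vectors gives (12, -6, -12).

(12, -6, -12)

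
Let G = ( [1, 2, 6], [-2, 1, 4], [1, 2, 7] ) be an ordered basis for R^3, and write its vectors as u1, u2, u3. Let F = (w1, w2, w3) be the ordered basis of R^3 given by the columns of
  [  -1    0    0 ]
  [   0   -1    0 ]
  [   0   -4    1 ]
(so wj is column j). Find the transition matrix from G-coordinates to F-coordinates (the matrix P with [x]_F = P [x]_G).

[[-1, 2, -1], [-2, -1, -2], [-2, 0, -1]]

Column j of P is [uj]_F, since P maps G-coordinates to F-coordinates.
Expressing u1 in F: u1 = -w1 - 2w2 - 2w3, so column 1 of P is [-1, -2, -2].
Doing the same for each uj gives P = [[-1, 2, -1], [-2, -1, -2], [-2, 0, -1]].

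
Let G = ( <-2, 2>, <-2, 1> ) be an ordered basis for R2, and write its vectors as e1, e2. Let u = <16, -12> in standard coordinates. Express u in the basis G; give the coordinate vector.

<-4, -4>

We seek scalars with c_1 e1 + c_2 e2 = u; equivalently solve M c = u where the columns of M are e1, e2.
System: -2c_1 - 2c_2 = 16, 2c_1 + c_2 = -12; solving gives c_1 = -4, c_2 = -4.
Check: -4e1 - 4e2 = <16, -12>.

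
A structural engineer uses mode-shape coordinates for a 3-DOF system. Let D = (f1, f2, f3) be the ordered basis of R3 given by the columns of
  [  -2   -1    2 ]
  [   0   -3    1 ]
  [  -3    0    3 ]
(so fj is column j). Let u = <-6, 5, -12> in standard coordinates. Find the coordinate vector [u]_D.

<3, -2, -1>

[u]_D is the unique c with M c = u, where M has columns f1, ..., f3.
Gaussian elimination on [M | u] yields c = (3, -2, -1).
Check: 3f1 - 2f2 - f3 = <-6, 5, -12>.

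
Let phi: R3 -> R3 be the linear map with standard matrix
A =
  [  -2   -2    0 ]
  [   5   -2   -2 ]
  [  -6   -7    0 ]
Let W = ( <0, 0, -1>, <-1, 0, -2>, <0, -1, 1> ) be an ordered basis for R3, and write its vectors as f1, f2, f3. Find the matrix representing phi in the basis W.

[[-2, -1, -3], [0, -2, -2], [-2, 1, 0]]

Let P have columns f1, ..., f3. Then [phi]_W = P^(-1) A P.
Here det P = -1, so P^(-1) is integer; computing A P first and then P^(-1)(A P) gives [[-2, -1, -3], [0, -2, -2], [-2, 1, 0]].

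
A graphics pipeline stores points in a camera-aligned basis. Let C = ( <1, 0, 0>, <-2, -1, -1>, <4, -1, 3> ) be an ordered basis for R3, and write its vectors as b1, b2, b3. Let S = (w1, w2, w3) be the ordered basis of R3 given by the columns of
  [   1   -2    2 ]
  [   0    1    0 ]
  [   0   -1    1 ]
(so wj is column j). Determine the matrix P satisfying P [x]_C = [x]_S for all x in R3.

[[1, 0, -2], [0, -1, -1], [0, -2, 2]]

Column j of P is [bj]_S, since P maps C-coordinates to S-coordinates.
Expressing b1 in S: b1 = w1 + 0·w2 + 0·w3, so column 1 of P is <1, 0, 0>.
Doing the same for each bj gives P = [[1, 0, -2], [0, -1, -1], [0, -2, 2]].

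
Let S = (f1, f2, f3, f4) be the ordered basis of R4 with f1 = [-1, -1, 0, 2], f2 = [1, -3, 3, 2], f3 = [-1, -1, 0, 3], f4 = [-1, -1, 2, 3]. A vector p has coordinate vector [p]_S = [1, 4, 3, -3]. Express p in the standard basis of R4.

[3, -13, 6, 10]

By definition p = f1 + 4f2 + 3f3 - 3f4.
Summing componentwise gives [3, -13, 6, 10].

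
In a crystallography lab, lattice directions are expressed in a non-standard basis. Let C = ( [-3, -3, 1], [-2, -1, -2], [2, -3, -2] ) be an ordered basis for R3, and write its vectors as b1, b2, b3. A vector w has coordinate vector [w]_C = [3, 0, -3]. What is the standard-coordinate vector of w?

[-15, 0, 9]

w = M [w]_C, where M has columns b1, ..., b3.
Carrying out the matrix-vector product, w = [-15, 0, 9].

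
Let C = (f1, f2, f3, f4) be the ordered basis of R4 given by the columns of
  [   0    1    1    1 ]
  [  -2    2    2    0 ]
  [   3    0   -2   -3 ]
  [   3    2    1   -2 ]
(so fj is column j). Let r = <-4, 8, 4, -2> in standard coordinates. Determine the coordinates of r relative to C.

<-4, 2, -2, -4>

[r]_C is the unique c with M c = r, where M has columns f1, ..., f4.
Solving this 4x4 system gives c = (-4, 2, -2, -4).
Check: -4f1 + 2f2 - 2f3 - 4f4 = <-4, 8, 4, -2>.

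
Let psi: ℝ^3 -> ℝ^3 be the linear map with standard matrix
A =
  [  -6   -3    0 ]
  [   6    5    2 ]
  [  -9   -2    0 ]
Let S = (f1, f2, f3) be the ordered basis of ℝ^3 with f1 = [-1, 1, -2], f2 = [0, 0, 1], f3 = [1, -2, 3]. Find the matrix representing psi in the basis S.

With P the matrix whose columns are f1, ..., f3, [psi]_S = P^(-1) A P.
Column by column: psi(f1) = A f1 = [3, -5, 7]; its S-coordinates [-1, -1, 2] give column 1.
Continuing for each basis vector yields [psi]_S = [[-1, -2, -2], [-1, 2, -3], [2, -2, -2]].

[[-1, -2, -2], [-1, 2, -3], [2, -2, -2]]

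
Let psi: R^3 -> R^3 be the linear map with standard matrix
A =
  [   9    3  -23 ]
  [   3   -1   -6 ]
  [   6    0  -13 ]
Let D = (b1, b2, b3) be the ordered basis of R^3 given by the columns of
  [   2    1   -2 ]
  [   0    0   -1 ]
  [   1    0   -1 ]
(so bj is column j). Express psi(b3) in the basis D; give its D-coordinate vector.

<0, 0, -1>

Column 3 of [psi]_D is the D-coordinate vector of psi(b3).
In standard coordinates psi(b3) = A b3 = <2, 1, 1>.
Converting to D: <2, 1, 1> = 0·b1 + 0·b2 - b3, so the coordinate vector is <0, 0, -1>.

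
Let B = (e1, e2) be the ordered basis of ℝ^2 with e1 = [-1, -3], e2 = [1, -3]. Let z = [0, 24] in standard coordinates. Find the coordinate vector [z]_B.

Write z = c_1 e1 + c_2 e2 and solve for the c_i.
System: -c_1 + c_2 = 0, -3c_1 - 3c_2 = 24; solving gives c_1 = -4, c_2 = -4.
Check: -4e1 - 4e2 = [0, 24].

[-4, -4]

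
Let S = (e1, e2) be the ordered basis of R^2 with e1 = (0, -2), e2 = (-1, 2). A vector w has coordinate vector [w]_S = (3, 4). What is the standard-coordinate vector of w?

(-4, 2)

The coordinates say w = 3e1 + 4e2; adding the scaled basis vectors gives (-4, 2).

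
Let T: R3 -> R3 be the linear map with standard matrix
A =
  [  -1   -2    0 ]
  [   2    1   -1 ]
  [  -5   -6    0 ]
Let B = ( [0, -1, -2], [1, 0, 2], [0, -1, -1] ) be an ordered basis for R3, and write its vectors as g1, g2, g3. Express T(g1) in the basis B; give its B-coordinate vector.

Column 1 of [T]_B is the B-coordinate vector of T(g1).
In standard coordinates T(g1) = A g1 = [2, 1, 6].
Converting to B: [2, 1, 6] = -g1 + 2g2 + 0·g3, so the coordinate vector is [-1, 2, 0].

[-1, 2, 0]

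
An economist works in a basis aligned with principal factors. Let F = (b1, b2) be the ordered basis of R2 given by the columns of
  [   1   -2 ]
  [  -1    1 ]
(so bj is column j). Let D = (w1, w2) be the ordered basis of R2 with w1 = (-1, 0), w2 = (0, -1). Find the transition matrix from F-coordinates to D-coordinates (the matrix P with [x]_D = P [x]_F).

Take x = bj: its F-coordinates are the j-th standard unit vector, so P e_j — column j of P — equals [bj]_D.
b1 = -w1 + w2, giving column 1 = (-1, 1); repeating for each j gives P = [[-1, 2], [1, -1]].

[[-1, 2], [1, -1]]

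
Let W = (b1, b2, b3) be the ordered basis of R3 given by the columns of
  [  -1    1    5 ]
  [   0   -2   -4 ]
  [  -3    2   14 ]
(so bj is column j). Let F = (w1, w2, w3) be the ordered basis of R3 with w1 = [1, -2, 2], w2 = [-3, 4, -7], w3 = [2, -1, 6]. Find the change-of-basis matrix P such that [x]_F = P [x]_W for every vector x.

Let M have columns bj and N have columns wj. Then for every x, N [x]_F = x = M [x]_W, so P = N^(-1) M.
Since det N = -1, N^(-1) has integer entries; multiplying gives P = [[2, 1, 1], [1, 0, 0], [0, 0, 2]].

[[2, 1, 1], [1, 0, 0], [0, 0, 2]]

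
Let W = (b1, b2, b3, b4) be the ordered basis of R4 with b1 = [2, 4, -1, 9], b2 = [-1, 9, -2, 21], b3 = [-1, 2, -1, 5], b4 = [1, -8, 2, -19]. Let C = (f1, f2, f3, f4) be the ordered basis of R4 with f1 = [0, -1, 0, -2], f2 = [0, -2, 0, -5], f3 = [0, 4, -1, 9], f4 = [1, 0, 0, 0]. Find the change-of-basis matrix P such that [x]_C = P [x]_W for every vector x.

[[0, 1, 2, -2], [0, -1, 0, 1], [1, 2, 1, -2], [2, -1, -1, 1]]

Take x = bj: its W-coordinates are the j-th standard unit vector, so P e_j — column j of P — equals [bj]_C.
b1 = 0·f1 + 0·f2 + f3 + 2f4, giving column 1 = [0, 0, 1, 2]; repeating for each j gives P = [[0, 1, 2, -2], [0, -1, 0, 1], [1, 2, 1, -2], [2, -1, -1, 1]].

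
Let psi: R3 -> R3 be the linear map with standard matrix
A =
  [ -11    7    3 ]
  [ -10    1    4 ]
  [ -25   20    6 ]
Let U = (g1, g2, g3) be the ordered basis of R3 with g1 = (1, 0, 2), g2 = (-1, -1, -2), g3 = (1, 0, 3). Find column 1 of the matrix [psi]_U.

(0, 2, -3)

Compute psi(g1) = A g1 = (-5, -2, -13) in standard coordinates.
Then write this in U-coordinates: solve for y in y_1 g1 + ... + y_3 g3 = (-5, -2, -13).
This gives y = (0, 2, -3), which is column 1 of [psi]_U.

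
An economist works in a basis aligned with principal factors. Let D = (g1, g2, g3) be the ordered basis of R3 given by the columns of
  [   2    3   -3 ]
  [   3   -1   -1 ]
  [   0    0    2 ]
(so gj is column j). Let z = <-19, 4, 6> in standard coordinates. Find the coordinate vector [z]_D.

[z]_D is the unique c with M c = z, where M has columns g1, ..., g3.
Gaussian elimination on [M | z] yields c = (1, -4, 3).
Check: g1 - 4g2 + 3g3 = <-19, 4, 6>.

<1, -4, 3>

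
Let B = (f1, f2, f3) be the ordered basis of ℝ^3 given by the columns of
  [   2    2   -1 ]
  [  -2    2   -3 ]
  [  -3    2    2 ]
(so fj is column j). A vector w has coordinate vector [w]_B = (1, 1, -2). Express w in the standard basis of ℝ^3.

By definition w = f1 + f2 - 2f3.
Summing componentwise gives (6, 6, -5).

(6, 6, -5)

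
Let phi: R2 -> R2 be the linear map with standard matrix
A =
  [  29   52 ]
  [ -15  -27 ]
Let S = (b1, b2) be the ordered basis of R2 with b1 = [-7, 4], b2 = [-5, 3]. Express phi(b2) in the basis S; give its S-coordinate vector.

[-3, 2]

Compute phi(b2) = A b2 = [11, -6] in standard coordinates.
Then write this in S-coordinates: solve for y in y_1 b1 + y_2 b2 = [11, -6].
This gives y = [-3, 2], which is column 2 of [phi]_S.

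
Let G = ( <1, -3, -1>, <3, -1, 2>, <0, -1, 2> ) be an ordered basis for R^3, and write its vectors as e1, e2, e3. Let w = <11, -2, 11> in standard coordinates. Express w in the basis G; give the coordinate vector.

<-1, 4, 1>

We seek scalars with c_1 e1 + ... + c_3 e3 = w; equivalently solve M c = w where the columns of M are e1, ..., e3.
Row-reducing the augmented matrix [M | w] gives c = (-1, 4, 1).
Check: -e1 + 4e2 + e3 = <11, -2, 11>.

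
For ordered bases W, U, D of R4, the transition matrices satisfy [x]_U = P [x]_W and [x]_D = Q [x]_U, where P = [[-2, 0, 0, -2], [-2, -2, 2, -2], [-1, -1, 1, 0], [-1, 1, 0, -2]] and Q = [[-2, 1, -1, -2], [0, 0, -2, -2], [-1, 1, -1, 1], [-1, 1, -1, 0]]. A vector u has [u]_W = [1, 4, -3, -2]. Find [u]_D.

[-22, 2, 1, -6]

First [u]_U = P [u]_W = [2, -12, -8, 7].
Then [u]_D = Q [u]_U = [-22, 2, 1, -6].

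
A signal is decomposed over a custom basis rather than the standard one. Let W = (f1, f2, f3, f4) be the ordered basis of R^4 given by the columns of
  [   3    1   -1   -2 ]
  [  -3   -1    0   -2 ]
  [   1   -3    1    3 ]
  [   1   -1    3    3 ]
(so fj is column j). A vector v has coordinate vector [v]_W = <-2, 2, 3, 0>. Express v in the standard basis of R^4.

<-7, 4, -5, 5>

By definition v = -2f1 + 2f2 + 3f3 + 0·f4.
Summing componentwise gives <-7, 4, -5, 5>.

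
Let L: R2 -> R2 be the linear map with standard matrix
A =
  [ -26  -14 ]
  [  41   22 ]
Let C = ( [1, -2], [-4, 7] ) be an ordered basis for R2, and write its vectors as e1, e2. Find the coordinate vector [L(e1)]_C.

[-2, -1]

Column 1 of [L]_C is the C-coordinate vector of L(e1).
In standard coordinates L(e1) = A e1 = [2, -3].
Converting to C: [2, -3] = -2e1 - e2, so the coordinate vector is [-2, -1].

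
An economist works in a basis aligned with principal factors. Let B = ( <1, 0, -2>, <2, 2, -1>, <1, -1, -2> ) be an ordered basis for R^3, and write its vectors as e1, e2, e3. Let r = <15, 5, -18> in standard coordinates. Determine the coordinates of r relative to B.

[r]_B is the unique c with M c = r, where M has columns e1, ..., e3.
Gaussian elimination on [M | r] yields c = (4, 4, 3).
Check: 4e1 + 4e2 + 3e3 = <15, 5, -18>.

<4, 4, 3>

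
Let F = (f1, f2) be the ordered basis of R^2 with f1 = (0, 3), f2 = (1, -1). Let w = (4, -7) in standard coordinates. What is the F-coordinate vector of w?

(-1, 4)

We seek scalars with c_1 f1 + c_2 f2 = w; equivalently solve M c = w where the columns of M are f1, f2.
System: 0c_1 + c_2 = 4, 3c_1 - c_2 = -7; solving gives c_1 = -1, c_2 = 4.
Check: -f1 + 4f2 = (4, -7).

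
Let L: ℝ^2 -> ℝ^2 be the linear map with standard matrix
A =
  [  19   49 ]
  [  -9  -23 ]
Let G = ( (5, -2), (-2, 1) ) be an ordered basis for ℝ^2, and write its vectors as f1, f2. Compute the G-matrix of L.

With P the matrix whose columns are f1, f2, [L]_G = P^(-1) A P.
Column by column: L(f1) = A f1 = (-3, 1); its G-coordinates (-1, -1) give column 1.
Continuing for each basis vector yields [L]_G = [[-1, 1], [-1, -3]].

[[-1, 1], [-1, -3]]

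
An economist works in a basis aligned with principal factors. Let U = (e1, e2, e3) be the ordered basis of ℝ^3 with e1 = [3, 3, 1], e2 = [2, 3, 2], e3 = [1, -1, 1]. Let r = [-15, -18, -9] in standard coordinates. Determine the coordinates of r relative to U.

[-3, -3, 0]

We seek scalars with c_1 e1 + ... + c_3 e3 = r; equivalently solve M c = r where the columns of M are e1, ..., e3.
Row-reducing the augmented matrix [M | r] gives c = (-3, -3, 0).
Check: -3e1 - 3e2 + 0·e3 = [-15, -18, -9].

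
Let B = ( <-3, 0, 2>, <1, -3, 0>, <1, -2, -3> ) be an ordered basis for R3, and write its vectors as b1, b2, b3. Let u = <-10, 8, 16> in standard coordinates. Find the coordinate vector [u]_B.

<2, 0, -4>

Write u = c_1 b1 + ... + c_3 b3 and solve for the c_i.
Solving this 3x3 system gives c = (2, 0, -4).
Check: 2b1 + 0·b2 - 4b3 = <-10, 8, 16>.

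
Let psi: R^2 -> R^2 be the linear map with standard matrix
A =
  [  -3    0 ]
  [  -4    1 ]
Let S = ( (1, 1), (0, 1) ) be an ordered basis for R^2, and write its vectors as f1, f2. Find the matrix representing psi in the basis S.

Let P have columns f1, f2. Then [psi]_S = P^(-1) A P.
Here det P = 1, so P^(-1) is integer; computing A P first and then P^(-1)(A P) gives [[-3, 0], [0, 1]].

[[-3, 0], [0, 1]]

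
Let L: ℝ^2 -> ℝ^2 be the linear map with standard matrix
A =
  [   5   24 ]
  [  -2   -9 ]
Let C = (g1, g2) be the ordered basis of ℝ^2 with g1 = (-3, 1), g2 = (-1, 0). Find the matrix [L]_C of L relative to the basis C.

The j-th column of [L]_C is [L(gj)]_C.
L(g1) = A g1 = (9, -3) = -3g1 + 0·g2, so column 1 is (-3, 0).
Repeating for g2 and assembling the columns gives [[-3, 2], [0, -1]].

[[-3, 2], [0, -1]]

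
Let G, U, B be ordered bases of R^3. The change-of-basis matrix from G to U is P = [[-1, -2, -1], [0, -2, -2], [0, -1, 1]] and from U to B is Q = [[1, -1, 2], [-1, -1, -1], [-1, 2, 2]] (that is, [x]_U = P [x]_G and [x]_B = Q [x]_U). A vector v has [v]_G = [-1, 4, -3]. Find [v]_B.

[-16, 13, -14]

Apply P to get U-coordinates [-4, -2, -7], then Q to get B-coordinates.
The result is [v]_B = [-16, 13, -14].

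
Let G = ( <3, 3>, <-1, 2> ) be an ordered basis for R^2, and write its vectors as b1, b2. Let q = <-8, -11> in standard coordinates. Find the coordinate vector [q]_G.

<-3, -1>

Write q = c_1 b1 + c_2 b2 and solve for the c_i.
System: 3c_1 - c_2 = -8, 3c_1 + 2c_2 = -11; solving gives c_1 = -3, c_2 = -1.
Check: -3b1 - b2 = <-8, -11>.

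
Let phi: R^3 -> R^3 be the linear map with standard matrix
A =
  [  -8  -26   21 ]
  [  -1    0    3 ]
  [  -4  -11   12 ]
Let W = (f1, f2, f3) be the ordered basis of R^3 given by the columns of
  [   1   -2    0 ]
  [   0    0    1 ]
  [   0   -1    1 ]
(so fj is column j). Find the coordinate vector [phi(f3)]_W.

<-1, 2, 3>

Compute phi(f3) = A f3 = <-5, 3, 1> in standard coordinates.
Then write this in W-coordinates: solve for y in y_1 f1 + ... + y_3 f3 = <-5, 3, 1>.
This gives y = <-1, 2, 3>, which is column 3 of [phi]_W.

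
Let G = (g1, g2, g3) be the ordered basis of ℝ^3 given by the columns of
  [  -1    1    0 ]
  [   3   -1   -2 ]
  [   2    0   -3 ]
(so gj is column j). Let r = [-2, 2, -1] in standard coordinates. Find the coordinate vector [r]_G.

[1, -1, 1]

We seek scalars with c_1 g1 + ... + c_3 g3 = r; equivalently solve M c = r where the columns of M are g1, ..., g3.
Gaussian elimination on [M | r] yields c = (1, -1, 1).
Check: g1 - g2 + g3 = [-2, 2, -1].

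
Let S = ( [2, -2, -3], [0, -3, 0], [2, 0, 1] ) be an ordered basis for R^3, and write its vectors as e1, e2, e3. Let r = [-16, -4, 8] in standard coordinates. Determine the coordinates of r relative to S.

[r]_S is the unique c with M c = r, where M has columns e1, ..., e3.
Solving this 3x3 system gives c = (-4, 4, -4).
Check: -4e1 + 4e2 - 4e3 = [-16, -4, 8].

[-4, 4, -4]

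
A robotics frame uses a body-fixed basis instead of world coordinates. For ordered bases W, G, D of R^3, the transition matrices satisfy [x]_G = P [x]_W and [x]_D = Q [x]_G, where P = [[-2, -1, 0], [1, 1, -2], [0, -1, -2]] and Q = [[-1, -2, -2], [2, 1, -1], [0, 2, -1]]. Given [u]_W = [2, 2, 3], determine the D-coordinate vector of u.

First [u]_G = P [u]_W = [-6, -2, -8].
Then [u]_D = Q [u]_G = [26, -6, 4].

[26, -6, 4]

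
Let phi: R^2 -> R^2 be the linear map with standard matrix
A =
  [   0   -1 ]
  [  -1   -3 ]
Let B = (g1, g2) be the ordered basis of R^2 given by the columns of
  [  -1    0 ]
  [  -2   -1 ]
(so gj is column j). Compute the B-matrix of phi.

[[-2, -1], [-3, -1]]

Let P have columns g1, g2. Then [phi]_B = P^(-1) A P.
Here det P = 1, so P^(-1) is integer; computing A P first and then P^(-1)(A P) gives [[-2, -1], [-3, -1]].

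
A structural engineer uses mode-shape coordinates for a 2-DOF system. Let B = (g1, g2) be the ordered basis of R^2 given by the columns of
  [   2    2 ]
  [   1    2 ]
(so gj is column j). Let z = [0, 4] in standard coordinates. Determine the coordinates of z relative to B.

[-4, 4]

We seek scalars with c_1 g1 + c_2 g2 = z; equivalently solve M c = z where the columns of M are g1, g2.
System: 2c_1 + 2c_2 = 0, c_1 + 2c_2 = 4; solving gives c_1 = -4, c_2 = 4.
Check: -4g1 + 4g2 = [0, 4].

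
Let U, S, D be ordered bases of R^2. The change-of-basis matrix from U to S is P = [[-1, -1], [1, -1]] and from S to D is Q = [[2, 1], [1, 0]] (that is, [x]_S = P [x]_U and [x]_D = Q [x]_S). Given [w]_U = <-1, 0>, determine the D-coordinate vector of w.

<1, 1>

First [w]_S = P [w]_U = <1, -1>.
Then [w]_D = Q [w]_S = <1, 1>.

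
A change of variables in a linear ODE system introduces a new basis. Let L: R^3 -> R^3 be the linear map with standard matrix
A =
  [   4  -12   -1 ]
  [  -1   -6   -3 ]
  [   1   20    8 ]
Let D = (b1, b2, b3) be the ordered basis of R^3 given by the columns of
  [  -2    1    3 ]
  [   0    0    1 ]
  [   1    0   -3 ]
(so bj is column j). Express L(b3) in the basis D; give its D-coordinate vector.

[-1, 1, 0]

Compute L(b3) = A b3 = [3, 0, -1] in standard coordinates.
Then write this in D-coordinates: solve for y in y_1 b1 + ... + y_3 b3 = [3, 0, -1].
This gives y = [-1, 1, 0], which is column 3 of [L]_D.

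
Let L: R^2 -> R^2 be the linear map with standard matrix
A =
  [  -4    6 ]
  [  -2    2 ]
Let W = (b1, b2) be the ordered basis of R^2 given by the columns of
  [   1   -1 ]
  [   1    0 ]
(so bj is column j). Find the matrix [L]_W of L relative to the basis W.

The j-th column of [L]_W is [L(bj)]_W.
L(b1) = A b1 = <2, 0> = 0·b1 - 2b2, so column 1 is <0, -2>.
Repeating for b2 and assembling the columns gives [[0, 2], [-2, -2]].

[[0, 2], [-2, -2]]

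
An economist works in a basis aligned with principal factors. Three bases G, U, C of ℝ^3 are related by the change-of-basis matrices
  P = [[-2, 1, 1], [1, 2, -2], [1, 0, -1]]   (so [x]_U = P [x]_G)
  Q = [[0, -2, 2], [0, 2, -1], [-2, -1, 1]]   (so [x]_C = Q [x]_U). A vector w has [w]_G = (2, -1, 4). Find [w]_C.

Apply P to get U-coordinates (-1, -8, -2), then Q to get C-coordinates.
The result is [w]_C = (12, -14, 8).

(12, -14, 8)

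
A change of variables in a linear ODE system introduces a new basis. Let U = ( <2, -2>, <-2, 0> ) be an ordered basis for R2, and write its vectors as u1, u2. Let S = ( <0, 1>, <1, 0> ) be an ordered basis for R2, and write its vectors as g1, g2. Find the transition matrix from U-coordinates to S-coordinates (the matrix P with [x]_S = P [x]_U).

Column j of P is [uj]_S, since P maps U-coordinates to S-coordinates.
Expressing u1 in S: u1 = -2g1 + 2g2, so column 1 of P is <-2, 2>.
Doing the same for each uj gives P = [[-2, 0], [2, -2]].

[[-2, 0], [2, -2]]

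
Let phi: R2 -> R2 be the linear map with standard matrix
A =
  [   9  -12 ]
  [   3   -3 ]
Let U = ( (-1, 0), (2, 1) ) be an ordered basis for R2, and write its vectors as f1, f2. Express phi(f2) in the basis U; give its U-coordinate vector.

Column 2 of [phi]_U is the U-coordinate vector of phi(f2).
In standard coordinates phi(f2) = A f2 = (6, 3).
Converting to U: (6, 3) = 0·f1 + 3f2, so the coordinate vector is (0, 3).

(0, 3)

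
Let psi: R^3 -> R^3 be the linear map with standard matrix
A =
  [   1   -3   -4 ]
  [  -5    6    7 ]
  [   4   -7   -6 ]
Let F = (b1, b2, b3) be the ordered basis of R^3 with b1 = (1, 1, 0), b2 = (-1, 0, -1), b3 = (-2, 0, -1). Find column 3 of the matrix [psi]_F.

Column 3 of [psi]_F is the F-coordinate vector of psi(b3).
In standard coordinates psi(b3) = A b3 = (2, 3, -2).
Converting to F: (2, 3, -2) = 3b1 + 3b2 - b3, so the coordinate vector is (3, 3, -1).

(3, 3, -1)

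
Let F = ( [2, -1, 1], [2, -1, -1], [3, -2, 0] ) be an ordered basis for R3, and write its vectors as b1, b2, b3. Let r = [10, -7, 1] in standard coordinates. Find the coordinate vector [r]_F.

We seek scalars with c_1 b1 + ... + c_3 b3 = r; equivalently solve M c = r where the columns of M are b1, ..., b3.
Gaussian elimination on [M | r] yields c = (0, -1, 4).
Check: 0·b1 - b2 + 4b3 = [10, -7, 1].

[0, -1, 4]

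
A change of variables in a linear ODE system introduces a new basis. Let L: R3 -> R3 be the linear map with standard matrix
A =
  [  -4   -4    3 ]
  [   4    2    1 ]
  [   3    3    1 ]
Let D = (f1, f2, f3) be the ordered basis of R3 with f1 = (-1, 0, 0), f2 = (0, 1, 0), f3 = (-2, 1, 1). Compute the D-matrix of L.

[[2, -2, -3], [-1, -1, -3], [-3, 3, -2]]

With P the matrix whose columns are f1, ..., f3, [L]_D = P^(-1) A P.
Column by column: L(f1) = A f1 = (4, -4, -3); its D-coordinates (2, -1, -3) give column 1.
Continuing for each basis vector yields [L]_D = [[2, -2, -3], [-1, -1, -3], [-3, 3, -2]].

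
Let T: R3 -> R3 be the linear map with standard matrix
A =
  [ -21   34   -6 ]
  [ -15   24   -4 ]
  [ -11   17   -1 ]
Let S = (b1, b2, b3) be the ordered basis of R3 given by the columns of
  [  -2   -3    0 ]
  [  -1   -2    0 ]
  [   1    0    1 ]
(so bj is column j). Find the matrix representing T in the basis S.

The j-th column of [T]_S is [T(bj)]_S.
T(b1) = A b1 = <2, 2, 4> = 2b1 - 2b2 + 2b3, so column 1 is <2, -2, 2>.
Repeating for b2, b3 and assembling the columns gives [[2, 1, 0], [-2, 1, 2], [2, -2, -1]].

[[2, 1, 0], [-2, 1, 2], [2, -2, -1]]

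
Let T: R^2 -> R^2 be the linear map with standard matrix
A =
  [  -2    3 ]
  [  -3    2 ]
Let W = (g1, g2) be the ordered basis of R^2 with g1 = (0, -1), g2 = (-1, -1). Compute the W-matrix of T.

[[-1, -2], [3, 1]]

The j-th column of [T]_W is [T(gj)]_W.
T(g1) = A g1 = (-3, -2) = -g1 + 3g2, so column 1 is (-1, 3).
Repeating for g2 and assembling the columns gives [[-1, -2], [3, 1]].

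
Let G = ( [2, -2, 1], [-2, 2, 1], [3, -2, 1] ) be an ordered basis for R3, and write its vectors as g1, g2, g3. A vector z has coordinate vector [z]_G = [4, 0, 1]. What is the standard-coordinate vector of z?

z = M [z]_G, where M has columns g1, ..., g3.
Carrying out the matrix-vector product, z = [11, -10, 5].

[11, -10, 5]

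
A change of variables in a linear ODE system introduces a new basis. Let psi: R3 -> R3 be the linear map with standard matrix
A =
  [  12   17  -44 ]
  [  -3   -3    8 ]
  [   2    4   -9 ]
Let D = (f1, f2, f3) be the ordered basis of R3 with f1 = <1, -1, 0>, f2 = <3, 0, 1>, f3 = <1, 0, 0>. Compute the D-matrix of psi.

[[0, 1, 3], [-2, -3, 2], [1, 0, 3]]

With P the matrix whose columns are f1, ..., f3, [psi]_D = P^(-1) A P.
Column by column: psi(f1) = A f1 = <-5, 0, -2>; its D-coordinates <0, -2, 1> give column 1.
Continuing for each basis vector yields [psi]_D = [[0, 1, 3], [-2, -3, 2], [1, 0, 3]].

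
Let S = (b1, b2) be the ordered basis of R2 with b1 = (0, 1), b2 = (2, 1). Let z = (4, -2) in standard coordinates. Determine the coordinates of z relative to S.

(-4, 2)

Write z = c_1 b1 + c_2 b2 and solve for the c_i.
System: 0c_1 + 2c_2 = 4, c_1 + c_2 = -2; solving gives c_1 = -4, c_2 = 2.
Check: -4b1 + 2b2 = (4, -2).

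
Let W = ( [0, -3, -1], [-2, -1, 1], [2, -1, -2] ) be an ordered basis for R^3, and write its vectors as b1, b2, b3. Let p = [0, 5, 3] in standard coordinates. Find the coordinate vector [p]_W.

[1, -4, -4]

[p]_W is the unique c with M c = p, where M has columns b1, ..., b3.
Row-reducing the augmented matrix [M | p] gives c = (1, -4, -4).
Check: b1 - 4b2 - 4b3 = [0, 5, 3].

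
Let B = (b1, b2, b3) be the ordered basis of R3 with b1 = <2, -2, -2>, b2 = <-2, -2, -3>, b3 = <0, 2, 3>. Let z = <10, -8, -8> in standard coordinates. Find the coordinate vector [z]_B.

<4, -1, -1>

[z]_B is the unique c with M c = z, where M has columns b1, ..., b3.
Solving this 3x3 system gives c = (4, -1, -1).
Check: 4b1 - b2 - b3 = <10, -8, -8>.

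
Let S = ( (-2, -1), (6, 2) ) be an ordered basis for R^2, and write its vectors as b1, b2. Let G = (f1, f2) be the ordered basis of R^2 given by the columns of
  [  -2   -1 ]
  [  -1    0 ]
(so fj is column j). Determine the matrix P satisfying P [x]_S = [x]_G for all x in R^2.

Take x = bj: its S-coordinates are the j-th standard unit vector, so P e_j — column j of P — equals [bj]_G.
b1 = f1 + 0·f2, giving column 1 = (1, 0); repeating for each j gives P = [[1, -2], [0, -2]].

[[1, -2], [0, -2]]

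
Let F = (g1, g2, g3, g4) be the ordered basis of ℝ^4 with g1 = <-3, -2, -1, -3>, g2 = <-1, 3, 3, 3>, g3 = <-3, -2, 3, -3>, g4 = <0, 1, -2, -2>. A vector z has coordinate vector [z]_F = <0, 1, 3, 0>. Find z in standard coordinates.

<-10, -3, 12, -6>

By definition z = 0·g1 + g2 + 3g3 + 0·g4.
Summing componentwise gives <-10, -3, 12, -6>.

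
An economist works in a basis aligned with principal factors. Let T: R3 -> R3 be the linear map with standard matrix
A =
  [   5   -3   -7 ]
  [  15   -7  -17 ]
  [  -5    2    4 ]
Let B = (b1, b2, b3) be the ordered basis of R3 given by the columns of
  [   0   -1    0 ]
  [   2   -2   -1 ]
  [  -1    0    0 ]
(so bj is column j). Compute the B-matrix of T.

[[0, -1, 2], [-1, -1, -3], [-1, 1, 3]]

Let P have columns b1, ..., b3. Then [T]_B = P^(-1) A P.
Here det P = -1, so P^(-1) is integer; computing A P first and then P^(-1)(A P) gives [[0, -1, 2], [-1, -1, -3], [-1, 1, 3]].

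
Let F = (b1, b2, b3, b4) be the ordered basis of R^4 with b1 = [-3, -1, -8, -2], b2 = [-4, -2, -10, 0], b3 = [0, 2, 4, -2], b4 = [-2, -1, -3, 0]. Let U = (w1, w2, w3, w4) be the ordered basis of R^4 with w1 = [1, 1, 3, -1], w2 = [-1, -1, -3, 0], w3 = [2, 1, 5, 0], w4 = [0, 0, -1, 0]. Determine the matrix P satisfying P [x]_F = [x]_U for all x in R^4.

Column j of P is [bj]_U, since P maps F-coordinates to U-coordinates.
Expressing b1 in U: b1 = 2w1 + w2 - 2w3 + w4, so column 1 of P is [2, 1, -2, 1].
Doing the same for each bj gives P = [[2, 0, 2, 0], [1, 0, -2, 0], [-2, -2, -2, -1], [1, 0, -2, -2]].

[[2, 0, 2, 0], [1, 0, -2, 0], [-2, -2, -2, -1], [1, 0, -2, -2]]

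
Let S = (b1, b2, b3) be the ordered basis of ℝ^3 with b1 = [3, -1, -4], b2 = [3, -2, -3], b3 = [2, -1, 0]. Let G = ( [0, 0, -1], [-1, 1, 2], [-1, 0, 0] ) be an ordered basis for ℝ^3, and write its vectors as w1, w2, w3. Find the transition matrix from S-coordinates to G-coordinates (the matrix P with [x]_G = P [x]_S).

Take x = bj: its S-coordinates are the j-th standard unit vector, so P e_j — column j of P — equals [bj]_G.
b1 = 2w1 - w2 - 2w3, giving column 1 = [2, -1, -2]; repeating for each j gives P = [[2, -1, -2], [-1, -2, -1], [-2, -1, -1]].

[[2, -1, -2], [-1, -2, -1], [-2, -1, -1]]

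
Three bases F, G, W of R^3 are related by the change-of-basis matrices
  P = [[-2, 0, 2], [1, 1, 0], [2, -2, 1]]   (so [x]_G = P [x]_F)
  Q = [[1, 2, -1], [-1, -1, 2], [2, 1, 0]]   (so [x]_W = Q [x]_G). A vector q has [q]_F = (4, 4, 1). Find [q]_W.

Apply P to get G-coordinates (-6, 8, 1), then Q to get W-coordinates.
The result is [q]_W = (9, 0, -4).

(9, 0, -4)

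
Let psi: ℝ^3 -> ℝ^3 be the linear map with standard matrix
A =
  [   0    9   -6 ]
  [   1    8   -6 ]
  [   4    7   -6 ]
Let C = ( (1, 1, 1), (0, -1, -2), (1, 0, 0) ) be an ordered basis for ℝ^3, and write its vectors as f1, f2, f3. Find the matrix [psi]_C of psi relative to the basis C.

[[1, 3, -2], [-2, -1, -3], [2, 0, 2]]

Let P have columns f1, ..., f3. Then [psi]_C = P^(-1) A P.
Here det P = -1, so P^(-1) is integer; computing A P first and then P^(-1)(A P) gives [[1, 3, -2], [-2, -1, -3], [2, 0, 2]].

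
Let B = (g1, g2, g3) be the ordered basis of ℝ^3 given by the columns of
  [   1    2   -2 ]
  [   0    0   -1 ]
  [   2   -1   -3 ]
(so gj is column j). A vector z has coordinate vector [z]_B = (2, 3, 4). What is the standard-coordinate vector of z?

By definition z = 2g1 + 3g2 + 4g3.
Summing componentwise gives (0, -4, -11).

(0, -4, -11)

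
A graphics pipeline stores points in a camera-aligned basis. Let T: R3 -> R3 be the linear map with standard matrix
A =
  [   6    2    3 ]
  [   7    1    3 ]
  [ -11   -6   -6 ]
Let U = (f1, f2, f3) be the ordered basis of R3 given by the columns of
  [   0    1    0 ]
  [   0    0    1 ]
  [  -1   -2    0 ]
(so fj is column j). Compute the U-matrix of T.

With P the matrix whose columns are f1, ..., f3, [T]_U = P^(-1) A P.
Column by column: T(f1) = A f1 = <-3, -3, 6>; its U-coordinates <0, -3, -3> give column 1.
Continuing for each basis vector yields [T]_U = [[0, -1, 2], [-3, 0, 2], [-3, 1, 1]].

[[0, -1, 2], [-3, 0, 2], [-3, 1, 1]]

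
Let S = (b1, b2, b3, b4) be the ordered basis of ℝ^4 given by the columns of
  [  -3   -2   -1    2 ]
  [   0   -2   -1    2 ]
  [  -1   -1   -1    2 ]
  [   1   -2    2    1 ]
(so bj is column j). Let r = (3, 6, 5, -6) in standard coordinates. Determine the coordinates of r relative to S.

We seek scalars with c_1 b1 + ... + c_4 b4 = r; equivalently solve M c = r where the columns of M are b1, ..., b4.
Solving this 4x4 system gives c = (1, 0, -4, 1).
Check: b1 + 0·b2 - 4b3 + b4 = (3, 6, 5, -6).

(1, 0, -4, 1)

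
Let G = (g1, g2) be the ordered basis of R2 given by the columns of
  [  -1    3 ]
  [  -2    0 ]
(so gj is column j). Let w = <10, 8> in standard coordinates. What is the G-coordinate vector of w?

[w]_G is the unique c with M c = w, where M has columns g1, g2.
System: -c_1 + 3c_2 = 10, -2c_1 + 0c_2 = 8; solving gives c_1 = -4, c_2 = 2.
Check: -4g1 + 2g2 = <10, 8>.

<-4, 2>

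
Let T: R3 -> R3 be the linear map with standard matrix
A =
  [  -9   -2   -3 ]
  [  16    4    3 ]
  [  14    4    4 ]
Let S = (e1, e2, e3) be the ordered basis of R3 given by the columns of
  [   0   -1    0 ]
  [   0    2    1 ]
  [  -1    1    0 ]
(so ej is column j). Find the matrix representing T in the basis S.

The j-th column of [T]_S is [T(ej)]_S.
T(e1) = A e1 = <3, -3, -4> = e1 - 3e2 + 3e3, so column 1 is <1, -3, 3>.
Repeating for e2, e3 and assembling the columns gives [[1, 0, -2], [-3, -2, 2], [3, -1, 0]].

[[1, 0, -2], [-3, -2, 2], [3, -1, 0]]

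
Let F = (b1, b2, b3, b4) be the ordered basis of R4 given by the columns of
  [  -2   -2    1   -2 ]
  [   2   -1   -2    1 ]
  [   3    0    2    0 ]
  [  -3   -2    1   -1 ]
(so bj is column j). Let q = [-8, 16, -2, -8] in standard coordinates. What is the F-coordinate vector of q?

[q]_F is the unique c with M c = q, where M has columns b1, ..., b4.
Row-reducing the augmented matrix [M | q] gives c = (2, -2, -4, 2).
Check: 2b1 - 2b2 - 4b3 + 2b4 = [-8, 16, -2, -8].

[2, -2, -4, 2]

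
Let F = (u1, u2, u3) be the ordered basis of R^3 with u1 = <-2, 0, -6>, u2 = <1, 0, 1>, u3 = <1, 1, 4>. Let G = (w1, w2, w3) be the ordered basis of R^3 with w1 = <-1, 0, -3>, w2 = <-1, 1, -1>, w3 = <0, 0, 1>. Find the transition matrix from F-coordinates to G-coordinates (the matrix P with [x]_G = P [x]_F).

Take x = uj: its F-coordinates are the j-th standard unit vector, so P e_j — column j of P — equals [uj]_G.
u1 = 2w1 + 0·w2 + 0·w3, giving column 1 = <2, 0, 0>; repeating for each j gives P = [[2, -1, -2], [0, 0, 1], [0, -2, -1]].

[[2, -1, -2], [0, 0, 1], [0, -2, -1]]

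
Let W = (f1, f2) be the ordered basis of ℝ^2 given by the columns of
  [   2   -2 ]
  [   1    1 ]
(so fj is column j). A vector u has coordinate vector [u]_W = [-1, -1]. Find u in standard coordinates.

[0, -2]

The coordinates say u = -f1 - f2; adding the scaled basis vectors gives [0, -2].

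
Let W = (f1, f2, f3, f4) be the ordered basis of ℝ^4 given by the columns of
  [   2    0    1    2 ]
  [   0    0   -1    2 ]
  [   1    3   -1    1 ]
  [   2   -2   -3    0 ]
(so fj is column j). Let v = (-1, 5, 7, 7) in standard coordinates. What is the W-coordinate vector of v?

[v]_W is the unique c with M c = v, where M has columns f1, ..., f4.
Row-reducing the augmented matrix [M | v] gives c = (0, 1, -3, 1).
Check: 0·f1 + f2 - 3f3 + f4 = (-1, 5, 7, 7).

(0, 1, -3, 1)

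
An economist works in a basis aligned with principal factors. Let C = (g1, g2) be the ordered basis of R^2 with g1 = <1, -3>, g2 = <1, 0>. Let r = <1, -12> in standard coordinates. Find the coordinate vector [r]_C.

[r]_C is the unique c with M c = r, where M has columns g1, g2.
System: c_1 + c_2 = 1, -3c_1 + 0c_2 = -12; solving gives c_1 = 4, c_2 = -3.
Check: 4g1 - 3g2 = <1, -12>.

<4, -3>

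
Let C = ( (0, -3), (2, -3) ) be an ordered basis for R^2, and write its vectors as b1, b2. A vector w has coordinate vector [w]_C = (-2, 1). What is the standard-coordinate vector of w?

By definition w = -2b1 + b2.
Summing componentwise gives (2, 3).

(2, 3)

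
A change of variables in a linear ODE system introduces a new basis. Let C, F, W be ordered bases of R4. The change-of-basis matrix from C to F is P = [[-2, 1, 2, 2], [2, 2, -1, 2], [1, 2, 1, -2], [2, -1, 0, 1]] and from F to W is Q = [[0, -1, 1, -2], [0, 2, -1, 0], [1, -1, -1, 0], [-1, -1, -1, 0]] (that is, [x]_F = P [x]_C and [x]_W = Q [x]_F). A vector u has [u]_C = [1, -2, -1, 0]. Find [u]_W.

First [u]_F = P [u]_C = [-6, -1, -4, 4].
Then [u]_W = Q [u]_F = [-11, 2, -1, 11].

[-11, 2, -1, 11]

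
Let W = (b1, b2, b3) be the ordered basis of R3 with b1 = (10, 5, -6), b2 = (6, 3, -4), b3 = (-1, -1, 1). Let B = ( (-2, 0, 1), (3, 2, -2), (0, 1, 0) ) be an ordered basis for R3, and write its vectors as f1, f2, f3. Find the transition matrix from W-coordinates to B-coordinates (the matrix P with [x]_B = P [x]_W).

Let M have columns bj and N have columns fj. Then for every x, N [x]_B = x = M [x]_W, so P = N^(-1) M.
Since det N = -1, N^(-1) has integer entries; multiplying gives P = [[-2, 0, -1], [2, 2, -1], [1, -1, 1]].

[[-2, 0, -1], [2, 2, -1], [1, -1, 1]]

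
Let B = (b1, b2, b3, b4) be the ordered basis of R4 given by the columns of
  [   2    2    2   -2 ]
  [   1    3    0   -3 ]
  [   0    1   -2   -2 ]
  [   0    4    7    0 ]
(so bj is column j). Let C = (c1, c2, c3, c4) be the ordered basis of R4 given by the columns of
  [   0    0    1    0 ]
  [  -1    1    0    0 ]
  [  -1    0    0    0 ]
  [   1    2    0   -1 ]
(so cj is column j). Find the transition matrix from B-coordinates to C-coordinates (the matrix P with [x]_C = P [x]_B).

Column j of P is [bj]_C, since P maps B-coordinates to C-coordinates.
Expressing b1 in C: b1 = 0·c1 + c2 + 2c3 + 2c4, so column 1 of P is <0, 1, 2, 2>.
Doing the same for each bj gives P = [[0, -1, 2, 2], [1, 2, 2, -1], [2, 2, 2, -2], [2, -1, -1, 0]].

[[0, -1, 2, 2], [1, 2, 2, -1], [2, 2, 2, -2], [2, -1, -1, 0]]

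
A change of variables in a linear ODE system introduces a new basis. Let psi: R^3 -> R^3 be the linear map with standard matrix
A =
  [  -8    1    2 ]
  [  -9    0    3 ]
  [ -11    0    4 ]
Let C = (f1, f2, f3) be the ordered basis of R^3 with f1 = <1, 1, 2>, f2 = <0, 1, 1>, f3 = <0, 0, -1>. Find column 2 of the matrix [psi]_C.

<3, 0, 2>

Compute psi(f2) = A f2 = <3, 3, 4> in standard coordinates.
Then write this in C-coordinates: solve for y in y_1 f1 + ... + y_3 f3 = <3, 3, 4>.
This gives y = <3, 0, 2>, which is column 2 of [psi]_C.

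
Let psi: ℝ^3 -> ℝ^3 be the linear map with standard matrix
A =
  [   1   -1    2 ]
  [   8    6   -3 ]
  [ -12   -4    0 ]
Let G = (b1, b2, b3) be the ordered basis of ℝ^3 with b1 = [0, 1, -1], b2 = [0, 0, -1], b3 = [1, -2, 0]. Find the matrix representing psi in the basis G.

[[3, -1, 2], [1, 1, 2], [-3, -2, 3]]

The j-th column of [psi]_G is [psi(bj)]_G.
psi(b1) = A b1 = [-3, 9, -4] = 3b1 + b2 - 3b3, so column 1 is [3, 1, -3].
Repeating for b2, b3 and assembling the columns gives [[3, -1, 2], [1, 1, 2], [-3, -2, 3]].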